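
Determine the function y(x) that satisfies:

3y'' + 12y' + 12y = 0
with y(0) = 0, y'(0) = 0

General solution: y = (C₁ + C₂x)e^(-2x)
Repeated root r = -2
Applying ICs: C₁ = 0, C₂ = 0
Particular solution: y = 0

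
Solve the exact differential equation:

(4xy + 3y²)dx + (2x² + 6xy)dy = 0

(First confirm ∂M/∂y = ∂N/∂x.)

Verify exactness: ∂M/∂y = ∂N/∂x ✓
Find F(x,y) such that ∂F/∂x = M, ∂F/∂y = N
Solution: 2x²y + 3xy² = C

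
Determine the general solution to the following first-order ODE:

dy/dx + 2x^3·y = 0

Using integrating factor method:

General solution: y = Ce^(-x^4/2)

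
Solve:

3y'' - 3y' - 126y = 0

Characteristic equation: 3r² - 3r - 126 = 0
Divide by 3: r² - r - 42 = 0
Roots: r = 7, -6 (distinct real)
General solution: y = C₁e^(7x) + C₂e^(-6x)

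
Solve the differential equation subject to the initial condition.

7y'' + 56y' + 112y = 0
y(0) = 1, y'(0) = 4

General solution: y = (C₁ + C₂x)e^(-4x)
Repeated root r = -4
Applying ICs: C₁ = 1, C₂ = 8
Particular solution: y = (1 + 8x)e^(-4x)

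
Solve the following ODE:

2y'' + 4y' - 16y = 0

Characteristic equation: 2r² + 4r - 16 = 0
Divide by 2: r² + 2r - 8 = 0
Roots: r = 2, -4 (distinct real)
General solution: y = C₁e^(2x) + C₂e^(-4x)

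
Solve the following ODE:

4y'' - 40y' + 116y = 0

Characteristic equation: 4r² - 40r + 116 = 0
Divide by 4: r² - 10r + 29 = 0
Roots: r = 5 ± 2i (complex conjugates)
General solution: y = e^(5x)(C₁cos(2x) + C₂sin(2x))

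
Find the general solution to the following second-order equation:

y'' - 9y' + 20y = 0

Characteristic equation: r² - 9r + 20 = 0
Roots: r = 4, 5 (distinct real)
General solution: y = C₁e^(4x) + C₂e^(5x)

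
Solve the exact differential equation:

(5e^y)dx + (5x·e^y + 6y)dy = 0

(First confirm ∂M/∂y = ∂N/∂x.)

Verify exactness: ∂M/∂y = ∂N/∂x ✓
Find F(x,y) such that ∂F/∂x = M, ∂F/∂y = N
Solution: 5x·e^y + 3y² = C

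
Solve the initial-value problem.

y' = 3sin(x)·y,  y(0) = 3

General solution: y = Ce^(-3cos(x))
Applying IC y(0) = 3:
Particular solution: y = 3e^(3(1-cos(x)))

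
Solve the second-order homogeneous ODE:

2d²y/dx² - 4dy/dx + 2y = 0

Characteristic equation: 2r² - 4r + 2 = 0
Divide by 2: r² - 2r + 1 = 0
Factored: (r - 1)² = 0
Repeated root: r = 1
General solution: y = (C₁ + C₂x)e^x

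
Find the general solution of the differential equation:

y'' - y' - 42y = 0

Characteristic equation: r² - r - 42 = 0
Roots: r = 7, -6 (distinct real)
General solution: y = C₁e^(7x) + C₂e^(-6x)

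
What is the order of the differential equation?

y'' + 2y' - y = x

The order is 2 (highest derivative is of order 2).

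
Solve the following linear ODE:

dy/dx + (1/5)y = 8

Using integrating factor method:

General solution: y = 40 + Ce^(-x/5)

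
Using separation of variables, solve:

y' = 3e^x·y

Separating variables and integrating:
ln|y| = 3e^x + C

General solution: y = Ce^(3e^x)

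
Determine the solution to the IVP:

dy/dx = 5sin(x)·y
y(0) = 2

General solution: y = Ce^(-5cos(x))
Applying IC y(0) = 2:
Particular solution: y = 2e^(5(1-cos(x)))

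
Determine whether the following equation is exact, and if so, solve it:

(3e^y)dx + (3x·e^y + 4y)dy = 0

Verify exactness: ∂M/∂y = ∂N/∂x ✓
Find F(x,y) such that ∂F/∂x = M, ∂F/∂y = N
Solution: 3x·e^y + 2y² = C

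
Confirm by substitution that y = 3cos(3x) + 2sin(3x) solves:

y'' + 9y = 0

Verification:
y'' = -27cos(3x) - 18sin(3x)
y'' + 9y = 0 ✓

Yes, it is a solution.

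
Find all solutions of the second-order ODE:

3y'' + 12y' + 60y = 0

Characteristic equation: 3r² + 12r + 60 = 0
Divide by 3: r² + 4r + 20 = 0
Roots: r = -2 ± 4i (complex conjugates)
General solution: y = e^(-2x)(C₁cos(4x) + C₂sin(4x))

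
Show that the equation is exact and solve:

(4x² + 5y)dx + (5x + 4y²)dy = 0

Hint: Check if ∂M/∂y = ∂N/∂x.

Verify exactness: ∂M/∂y = ∂N/∂x ✓
Find F(x,y) such that ∂F/∂x = M, ∂F/∂y = N
Solution: 4x³/3 + 5xy + 4y³/3 = C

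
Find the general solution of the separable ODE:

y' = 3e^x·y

Separating variables and integrating:
ln|y| = 3e^x + C

General solution: y = Ce^(3e^x)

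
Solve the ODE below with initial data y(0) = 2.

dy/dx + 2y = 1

General solution: y = 1/2 + Ce^(-2x)
Applying y(0) = 2: C = 2 - 1/2 = 3/2
Particular solution: y = 1/2 + (3/2)e^(-2x)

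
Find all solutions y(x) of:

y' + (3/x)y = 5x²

Using integrating factor method:

General solution: y = (5/6)x^3 + Cx^(-3)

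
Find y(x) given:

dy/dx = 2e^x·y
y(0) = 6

General solution: y = Ce^(2e^x)
Applying IC y(0) = 6:
Particular solution: y = 6e^(2(e^x - 1))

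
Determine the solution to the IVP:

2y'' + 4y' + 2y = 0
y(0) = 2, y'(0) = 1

General solution: y = (C₁ + C₂x)e^(-x)
Repeated root r = -1
Applying ICs: C₁ = 2, C₂ = 3
Particular solution: y = (2 + 3x)e^(-x)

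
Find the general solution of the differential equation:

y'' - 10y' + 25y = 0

Characteristic equation: r² - 10r + 25 = 0
Factored: (r - 5)² = 0
Repeated root: r = 5
General solution: y = (C₁ + C₂x)e^(5x)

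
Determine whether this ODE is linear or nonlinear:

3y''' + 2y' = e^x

Linear (y and its derivatives appear to the first power only, no products of y terms)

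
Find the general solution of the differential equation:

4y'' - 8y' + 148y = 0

Characteristic equation: 4r² - 8r + 148 = 0
Divide by 4: r² - 2r + 37 = 0
Roots: r = 1 ± 6i (complex conjugates)
General solution: y = e^x(C₁cos(6x) + C₂sin(6x))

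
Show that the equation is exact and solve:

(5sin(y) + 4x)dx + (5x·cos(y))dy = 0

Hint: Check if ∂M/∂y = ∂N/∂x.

Verify exactness: ∂M/∂y = ∂N/∂x ✓
Find F(x,y) such that ∂F/∂x = M, ∂F/∂y = N
Solution: 5x·sin(y) + 2x² = C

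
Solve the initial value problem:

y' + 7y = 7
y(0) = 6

General solution: y = 1 + Ce^(-7x)
Applying y(0) = 6: C = 6 - 1 = 5
Particular solution: y = 1 + 5e^(-7x)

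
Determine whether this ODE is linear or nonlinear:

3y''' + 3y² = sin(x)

Nonlinear (y² term)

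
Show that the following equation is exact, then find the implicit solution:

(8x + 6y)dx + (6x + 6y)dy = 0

Verify exactness: ∂M/∂y = ∂N/∂x ✓
Find F(x,y) such that ∂F/∂x = M, ∂F/∂y = N
Solution: 4x² + 6xy + 3y² = C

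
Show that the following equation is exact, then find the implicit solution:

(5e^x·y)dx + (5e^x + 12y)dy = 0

Verify exactness: ∂M/∂y = ∂N/∂x ✓
Find F(x,y) such that ∂F/∂x = M, ∂F/∂y = N
Solution: 5e^x·y + 6y² = C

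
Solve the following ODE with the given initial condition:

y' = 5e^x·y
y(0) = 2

General solution: y = Ce^(5e^x)
Applying IC y(0) = 2:
Particular solution: y = 2e^(5(e^x - 1))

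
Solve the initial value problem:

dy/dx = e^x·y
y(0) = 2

General solution: y = Ce^(e^x)
Applying IC y(0) = 2:
Particular solution: y = 2e^(e^x - 1)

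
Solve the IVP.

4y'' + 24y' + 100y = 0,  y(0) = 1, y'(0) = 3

General solution: y = e^(-3x)(C₁cos(4x) + C₂sin(4x))
Complex roots r = -3 ± 4i
Applying ICs: C₁ = 1, C₂ = 3/2
Particular solution: y = e^(-3x)(cos(4x) + (3/2)sin(4x))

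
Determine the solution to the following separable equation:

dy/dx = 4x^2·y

Separating variables and integrating:
ln|y| = 4x^3/3 + C

General solution: y = Ce^(4x^3/3)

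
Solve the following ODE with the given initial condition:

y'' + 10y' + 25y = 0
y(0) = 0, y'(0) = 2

General solution: y = (C₁ + C₂x)e^(-5x)
Repeated root r = -5
Applying ICs: C₁ = 0, C₂ = 2
Particular solution: y = 2xe^(-5x)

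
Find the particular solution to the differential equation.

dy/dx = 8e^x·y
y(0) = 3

General solution: y = Ce^(8e^x)
Applying IC y(0) = 3:
Particular solution: y = 3e^(8(e^x - 1))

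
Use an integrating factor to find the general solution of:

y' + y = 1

Using integrating factor method:

General solution: y = 1 + Ce^(-x)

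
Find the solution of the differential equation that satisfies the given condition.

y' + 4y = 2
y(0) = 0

General solution: y = 1/2 + Ce^(-4x)
Applying y(0) = 0: C = 0 - 1/2 = -1/2
Particular solution: y = 1/2 - (1/2)e^(-4x)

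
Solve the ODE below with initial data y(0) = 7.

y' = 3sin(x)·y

General solution: y = Ce^(-3cos(x))
Applying IC y(0) = 7:
Particular solution: y = 7e^(3(1-cos(x)))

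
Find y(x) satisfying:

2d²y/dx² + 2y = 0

Characteristic equation: 2r² + 2 = 0
Divide by 2: r² + 1 = 0
Roots: r = ±i (complex conjugates)
General solution: y = C₁cos(x) + C₂sin(x)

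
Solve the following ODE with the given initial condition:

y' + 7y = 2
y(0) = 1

General solution: y = 2/7 + Ce^(-7x)
Applying y(0) = 1: C = 1 - 2/7 = 5/7
Particular solution: y = 2/7 + (5/7)e^(-7x)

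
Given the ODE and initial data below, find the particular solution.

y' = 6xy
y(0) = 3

General solution: y = Ce^(3x²)
Applying IC y(0) = 3:
Particular solution: y = 3e^(3x²)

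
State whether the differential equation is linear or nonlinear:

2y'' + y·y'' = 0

Nonlinear (y·y'' term)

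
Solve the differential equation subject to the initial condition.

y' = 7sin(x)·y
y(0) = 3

General solution: y = Ce^(-7cos(x))
Applying IC y(0) = 3:
Particular solution: y = 3e^(7(1-cos(x)))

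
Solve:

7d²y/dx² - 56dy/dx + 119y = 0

Characteristic equation: 7r² - 56r + 119 = 0
Divide by 7: r² - 8r + 17 = 0
Roots: r = 4 ± i (complex conjugates)
General solution: y = e^(4x)(C₁cos(x) + C₂sin(x))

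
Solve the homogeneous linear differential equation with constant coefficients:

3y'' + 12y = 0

Characteristic equation: 3r² + 12 = 0
Divide by 3: r² + 4 = 0
Roots: r = ±2i (complex conjugates)
General solution: y = C₁cos(2x) + C₂sin(2x)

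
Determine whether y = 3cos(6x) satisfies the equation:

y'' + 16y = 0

Verification:
y'' = -108cos(6x)
y'' + 16y ≠ 0 (frequency mismatch: got 36 instead of 16)

No, it is not a solution.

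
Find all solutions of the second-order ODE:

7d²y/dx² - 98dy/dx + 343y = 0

Characteristic equation: 7r² - 98r + 343 = 0
Divide by 7: r² - 14r + 49 = 0
Factored: (r - 7)² = 0
Repeated root: r = 7
General solution: y = (C₁ + C₂x)e^(7x)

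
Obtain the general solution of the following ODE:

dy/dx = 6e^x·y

Separating variables and integrating:
ln|y| = 6e^x + C

General solution: y = Ce^(6e^x)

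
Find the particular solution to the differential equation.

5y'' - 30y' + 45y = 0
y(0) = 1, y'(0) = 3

General solution: y = (C₁ + C₂x)e^(3x)
Repeated root r = 3
Applying ICs: C₁ = 1, C₂ = 0
Particular solution: y = e^(3x)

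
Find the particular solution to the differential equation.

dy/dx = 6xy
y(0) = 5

General solution: y = Ce^(3x²)
Applying IC y(0) = 5:
Particular solution: y = 5e^(3x²)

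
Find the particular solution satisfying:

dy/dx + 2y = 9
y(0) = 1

General solution: y = 9/2 + Ce^(-2x)
Applying y(0) = 1: C = 1 - 9/2 = -7/2
Particular solution: y = 9/2 - (7/2)e^(-2x)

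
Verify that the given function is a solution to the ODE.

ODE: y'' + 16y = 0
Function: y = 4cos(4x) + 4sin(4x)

Verification:
y'' = -64cos(4x) - 64sin(4x)
y'' + 16y = 0 ✓

Yes, it is a solution.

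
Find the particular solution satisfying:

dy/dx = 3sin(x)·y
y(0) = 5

General solution: y = Ce^(-3cos(x))
Applying IC y(0) = 5:
Particular solution: y = 5e^(3(1-cos(x)))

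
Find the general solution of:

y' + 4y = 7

Using integrating factor method:

General solution: y = 7/4 + Ce^(-4x)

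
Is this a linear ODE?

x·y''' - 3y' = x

Yes. Linear (y and its derivatives appear to the first power only, no products of y terms)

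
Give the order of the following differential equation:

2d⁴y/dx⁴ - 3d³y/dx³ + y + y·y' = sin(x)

The order is 4 (highest derivative is of order 4).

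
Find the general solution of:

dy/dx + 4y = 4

Using integrating factor method:

General solution: y = 1 + Ce^(-4x)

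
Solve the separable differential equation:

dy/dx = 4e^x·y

Separating variables and integrating:
ln|y| = 4e^x + C

General solution: y = Ce^(4e^x)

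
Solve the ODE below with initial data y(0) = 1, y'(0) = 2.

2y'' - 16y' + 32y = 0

General solution: y = (C₁ + C₂x)e^(4x)
Repeated root r = 4
Applying ICs: C₁ = 1, C₂ = -2
Particular solution: y = (1 - 2x)e^(4x)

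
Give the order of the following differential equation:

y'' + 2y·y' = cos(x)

The order is 2 (highest derivative is of order 2).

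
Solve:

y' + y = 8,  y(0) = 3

General solution: y = 8 + Ce^(-x)
Applying y(0) = 3: C = 3 - 8 = -5
Particular solution: y = 8 - 5e^(-x)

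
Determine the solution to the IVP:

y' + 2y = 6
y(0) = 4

General solution: y = 3 + Ce^(-2x)
Applying y(0) = 4: C = 4 - 3 = 1
Particular solution: y = 3 + e^(-2x)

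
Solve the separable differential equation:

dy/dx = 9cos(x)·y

Separating variables and integrating:
ln|y| = 9sin(x) + C

General solution: y = Ce^(9sin(x))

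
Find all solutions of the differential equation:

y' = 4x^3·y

Separating variables and integrating:
ln|y| = x^4 + C

General solution: y = Ce^(x^4)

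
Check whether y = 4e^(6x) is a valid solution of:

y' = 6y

Verification:
y = 4e^(6x)
y' = 24e^(6x)
6y = 24e^(6x)
y' = 6y ✓

Yes, it is a solution.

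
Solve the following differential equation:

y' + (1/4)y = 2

Using integrating factor method:

General solution: y = 8 + Ce^(-x/4)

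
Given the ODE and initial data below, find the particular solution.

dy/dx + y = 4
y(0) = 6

General solution: y = 4 + Ce^(-x)
Applying y(0) = 6: C = 6 - 4 = 2
Particular solution: y = 4 + 2e^(-x)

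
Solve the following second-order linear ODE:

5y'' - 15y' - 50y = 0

Characteristic equation: 5r² - 15r - 50 = 0
Divide by 5: r² - 3r - 10 = 0
Roots: r = 5, -2 (distinct real)
General solution: y = C₁e^(5x) + C₂e^(-2x)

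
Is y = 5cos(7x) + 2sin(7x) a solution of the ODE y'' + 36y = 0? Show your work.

Verification:
y'' = -245cos(7x) - 98sin(7x)
y'' + 36y ≠ 0 (frequency mismatch: got 49 instead of 36)

No, it is not a solution.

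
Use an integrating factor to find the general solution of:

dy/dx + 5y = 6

Using integrating factor method:

General solution: y = 6/5 + Ce^(-5x)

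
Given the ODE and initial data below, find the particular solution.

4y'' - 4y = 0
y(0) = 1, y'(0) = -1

General solution: y = C₁e^x + C₂e^(-x)
Applying ICs: C₁ = 0, C₂ = 1
Particular solution: y = e^(-x)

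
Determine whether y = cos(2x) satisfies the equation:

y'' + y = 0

Verification:
y'' = -4cos(2x)
y'' + y ≠ 0 (frequency mismatch: got 4 instead of 1)

No, it is not a solution.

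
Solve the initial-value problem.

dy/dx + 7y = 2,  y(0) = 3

General solution: y = 2/7 + Ce^(-7x)
Applying y(0) = 3: C = 3 - 2/7 = 19/7
Particular solution: y = 2/7 + (19/7)e^(-7x)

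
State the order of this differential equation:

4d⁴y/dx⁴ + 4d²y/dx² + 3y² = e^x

The order is 4 (highest derivative is of order 4).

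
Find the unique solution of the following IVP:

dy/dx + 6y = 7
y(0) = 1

General solution: y = 7/6 + Ce^(-6x)
Applying y(0) = 1: C = 1 - 7/6 = -1/6
Particular solution: y = 7/6 - (1/6)e^(-6x)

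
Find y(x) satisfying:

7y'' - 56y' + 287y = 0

Characteristic equation: 7r² - 56r + 287 = 0
Divide by 7: r² - 8r + 41 = 0
Roots: r = 4 ± 5i (complex conjugates)
General solution: y = e^(4x)(C₁cos(5x) + C₂sin(5x))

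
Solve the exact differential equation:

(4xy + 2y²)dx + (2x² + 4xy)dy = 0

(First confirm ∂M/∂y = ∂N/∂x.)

Verify exactness: ∂M/∂y = ∂N/∂x ✓
Find F(x,y) such that ∂F/∂x = M, ∂F/∂y = N
Solution: 2x²y + 2xy² = C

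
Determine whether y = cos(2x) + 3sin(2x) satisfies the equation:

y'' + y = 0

Verification:
y'' = -4cos(2x) - 12sin(2x)
y'' + y ≠ 0 (frequency mismatch: got 4 instead of 1)

No, it is not a solution.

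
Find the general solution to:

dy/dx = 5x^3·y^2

Separating variables and integrating:
-1/y = 5x^4/4 + C

General solution: y^-1 = (-5/4)x^4 + C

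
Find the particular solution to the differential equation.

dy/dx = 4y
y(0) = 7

General solution: y = Ce^(4x)
Applying IC y(0) = 7:
Particular solution: y = 7e^(4x)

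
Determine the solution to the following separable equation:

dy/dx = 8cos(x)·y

Separating variables and integrating:
ln|y| = 8sin(x) + C

General solution: y = Ce^(8sin(x))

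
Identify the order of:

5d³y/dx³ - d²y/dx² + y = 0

The order is 3 (highest derivative is of order 3).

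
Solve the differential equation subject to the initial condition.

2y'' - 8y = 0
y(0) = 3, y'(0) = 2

General solution: y = C₁e^(2x) + C₂e^(-2x)
Applying ICs: C₁ = 2, C₂ = 1
Particular solution: y = 2e^(2x) + e^(-2x)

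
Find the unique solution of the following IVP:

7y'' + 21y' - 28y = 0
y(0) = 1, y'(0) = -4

General solution: y = C₁e^x + C₂e^(-4x)
Applying ICs: C₁ = 0, C₂ = 1
Particular solution: y = e^(-4x)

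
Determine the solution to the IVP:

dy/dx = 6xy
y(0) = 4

General solution: y = Ce^(3x²)
Applying IC y(0) = 4:
Particular solution: y = 4e^(3x²)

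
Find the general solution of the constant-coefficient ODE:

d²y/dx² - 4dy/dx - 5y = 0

Characteristic equation: r² - 4r - 5 = 0
Roots: r = 5, -1 (distinct real)
General solution: y = C₁e^(5x) + C₂e^(-x)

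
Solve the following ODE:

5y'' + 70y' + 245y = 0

Characteristic equation: 5r² + 70r + 245 = 0
Divide by 5: r² + 14r + 49 = 0
Factored: (r + 7)² = 0
Repeated root: r = -7
General solution: y = (C₁ + C₂x)e^(-7x)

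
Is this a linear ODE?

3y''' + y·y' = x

No. Nonlinear (product y·y')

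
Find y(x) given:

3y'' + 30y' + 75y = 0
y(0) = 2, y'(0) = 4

General solution: y = (C₁ + C₂x)e^(-5x)
Repeated root r = -5
Applying ICs: C₁ = 2, C₂ = 14
Particular solution: y = (2 + 14x)e^(-5x)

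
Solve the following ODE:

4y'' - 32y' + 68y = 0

Characteristic equation: 4r² - 32r + 68 = 0
Divide by 4: r² - 8r + 17 = 0
Roots: r = 4 ± i (complex conjugates)
General solution: y = e^(4x)(C₁cos(x) + C₂sin(x))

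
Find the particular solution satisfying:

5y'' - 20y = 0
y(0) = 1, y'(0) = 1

General solution: y = C₁e^(2x) + C₂e^(-2x)
Applying ICs: C₁ = 3/4, C₂ = 1/4
Particular solution: y = (3/4)e^(2x) + (1/4)e^(-2x)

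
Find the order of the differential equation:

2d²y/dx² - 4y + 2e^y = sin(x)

The order is 2 (highest derivative is of order 2).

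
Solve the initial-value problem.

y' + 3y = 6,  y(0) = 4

General solution: y = 2 + Ce^(-3x)
Applying y(0) = 4: C = 4 - 2 = 2
Particular solution: y = 2 + 2e^(-3x)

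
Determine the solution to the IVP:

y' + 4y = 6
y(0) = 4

General solution: y = 3/2 + Ce^(-4x)
Applying y(0) = 4: C = 4 - 3/2 = 5/2
Particular solution: y = 3/2 + (5/2)e^(-4x)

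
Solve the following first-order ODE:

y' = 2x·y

Separating variables and integrating:
ln|y| = x^2 + C

General solution: y = Ce^(x^2)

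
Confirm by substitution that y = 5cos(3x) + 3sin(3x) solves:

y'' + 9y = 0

Verification:
y'' = -45cos(3x) - 27sin(3x)
y'' + 9y = 0 ✓

Yes, it is a solution.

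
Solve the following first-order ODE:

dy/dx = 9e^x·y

Separating variables and integrating:
ln|y| = 9e^x + C

General solution: y = Ce^(9e^x)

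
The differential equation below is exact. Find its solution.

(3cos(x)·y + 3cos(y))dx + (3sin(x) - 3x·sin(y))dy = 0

Verify exactness: ∂M/∂y = ∂N/∂x ✓
Find F(x,y) such that ∂F/∂x = M, ∂F/∂y = N
Solution: 3sin(x)·y + 3x·cos(y) = C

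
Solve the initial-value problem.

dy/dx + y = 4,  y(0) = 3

General solution: y = 4 + Ce^(-x)
Applying y(0) = 3: C = 3 - 4 = -1
Particular solution: y = 4 - e^(-x)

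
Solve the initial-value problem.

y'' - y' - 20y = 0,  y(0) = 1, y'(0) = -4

General solution: y = C₁e^(5x) + C₂e^(-4x)
Applying ICs: C₁ = 0, C₂ = 1
Particular solution: y = e^(-4x)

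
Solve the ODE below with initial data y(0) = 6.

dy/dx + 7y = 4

General solution: y = 4/7 + Ce^(-7x)
Applying y(0) = 6: C = 6 - 4/7 = 38/7
Particular solution: y = 4/7 + (38/7)e^(-7x)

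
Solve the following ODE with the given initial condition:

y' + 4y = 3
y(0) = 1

General solution: y = 3/4 + Ce^(-4x)
Applying y(0) = 1: C = 1 - 3/4 = 1/4
Particular solution: y = 3/4 + (1/4)e^(-4x)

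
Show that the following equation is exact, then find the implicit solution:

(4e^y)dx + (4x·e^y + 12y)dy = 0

Verify exactness: ∂M/∂y = ∂N/∂x ✓
Find F(x,y) such that ∂F/∂x = M, ∂F/∂y = N
Solution: 4x·e^y + 6y² = C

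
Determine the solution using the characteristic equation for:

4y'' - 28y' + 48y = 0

Characteristic equation: 4r² - 28r + 48 = 0
Divide by 4: r² - 7r + 12 = 0
Roots: r = 4, 3 (distinct real)
General solution: y = C₁e^(4x) + C₂e^(3x)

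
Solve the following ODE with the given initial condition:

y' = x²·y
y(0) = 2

General solution: y = Ce^(x³/3)
Applying IC y(0) = 2:
Particular solution: y = 2e^(x³/3)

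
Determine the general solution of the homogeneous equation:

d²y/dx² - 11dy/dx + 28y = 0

Characteristic equation: r² - 11r + 28 = 0
Roots: r = 7, 4 (distinct real)
General solution: y = C₁e^(7x) + C₂e^(4x)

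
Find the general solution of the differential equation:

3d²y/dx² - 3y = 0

Characteristic equation: 3r² - 3 = 0
Divide by 3: r² - 1 = 0
Roots: r = 1, -1 (distinct real)
General solution: y = C₁e^x + C₂e^(-x)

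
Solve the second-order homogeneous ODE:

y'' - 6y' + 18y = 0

Characteristic equation: r² - 6r + 18 = 0
Roots: r = 3 ± 3i (complex conjugates)
General solution: y = e^(3x)(C₁cos(3x) + C₂sin(3x))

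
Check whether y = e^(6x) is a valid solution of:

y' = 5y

Verification:
y = e^(6x)
y' = 6e^(6x)
But 5y = 5e^(6x)
y' ≠ 5y — the derivative does not match

No, it is not a solution.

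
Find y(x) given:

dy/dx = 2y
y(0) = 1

General solution: y = Ce^(2x)
Applying IC y(0) = 1:
Particular solution: y = e^(2x)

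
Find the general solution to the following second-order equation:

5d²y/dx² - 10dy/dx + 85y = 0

Characteristic equation: 5r² - 10r + 85 = 0
Divide by 5: r² - 2r + 17 = 0
Roots: r = 1 ± 4i (complex conjugates)
General solution: y = e^x(C₁cos(4x) + C₂sin(4x))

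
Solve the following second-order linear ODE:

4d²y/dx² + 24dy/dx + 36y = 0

Characteristic equation: 4r² + 24r + 36 = 0
Divide by 4: r² + 6r + 9 = 0
Factored: (r + 3)² = 0
Repeated root: r = -3
General solution: y = (C₁ + C₂x)e^(-3x)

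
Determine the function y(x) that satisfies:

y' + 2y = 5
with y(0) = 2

General solution: y = 5/2 + Ce^(-2x)
Applying y(0) = 2: C = 2 - 5/2 = -1/2
Particular solution: y = 5/2 - (1/2)e^(-2x)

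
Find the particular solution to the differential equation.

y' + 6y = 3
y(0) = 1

General solution: y = 1/2 + Ce^(-6x)
Applying y(0) = 1: C = 1 - 1/2 = 1/2
Particular solution: y = 1/2 + (1/2)e^(-6x)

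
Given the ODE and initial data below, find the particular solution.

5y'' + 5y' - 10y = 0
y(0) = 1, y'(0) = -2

General solution: y = C₁e^x + C₂e^(-2x)
Applying ICs: C₁ = 0, C₂ = 1
Particular solution: y = e^(-2x)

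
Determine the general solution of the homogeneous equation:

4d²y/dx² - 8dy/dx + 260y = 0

Characteristic equation: 4r² - 8r + 260 = 0
Divide by 4: r² - 2r + 65 = 0
Roots: r = 1 ± 8i (complex conjugates)
General solution: y = e^x(C₁cos(8x) + C₂sin(8x))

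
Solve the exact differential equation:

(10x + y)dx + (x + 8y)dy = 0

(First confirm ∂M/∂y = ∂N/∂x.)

Verify exactness: ∂M/∂y = ∂N/∂x ✓
Find F(x,y) such that ∂F/∂x = M, ∂F/∂y = N
Solution: 5x² + xy + 4y² = C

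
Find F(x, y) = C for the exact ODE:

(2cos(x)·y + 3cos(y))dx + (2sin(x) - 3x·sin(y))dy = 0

Verify exactness: ∂M/∂y = ∂N/∂x ✓
Find F(x,y) such that ∂F/∂x = M, ∂F/∂y = N
Solution: 2sin(x)·y + 3x·cos(y) = C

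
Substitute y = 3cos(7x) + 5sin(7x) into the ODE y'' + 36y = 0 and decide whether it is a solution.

Verification:
y'' = -147cos(7x) - 245sin(7x)
y'' + 36y ≠ 0 (frequency mismatch: got 49 instead of 36)

No, it is not a solution.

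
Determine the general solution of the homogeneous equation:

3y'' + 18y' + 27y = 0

Characteristic equation: 3r² + 18r + 27 = 0
Divide by 3: r² + 6r + 9 = 0
Factored: (r + 3)² = 0
Repeated root: r = -3
General solution: y = (C₁ + C₂x)e^(-3x)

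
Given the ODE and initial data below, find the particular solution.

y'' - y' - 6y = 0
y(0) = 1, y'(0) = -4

General solution: y = C₁e^(3x) + C₂e^(-2x)
Applying ICs: C₁ = -2/5, C₂ = 7/5
Particular solution: y = -(2/5)e^(3x) + (7/5)e^(-2x)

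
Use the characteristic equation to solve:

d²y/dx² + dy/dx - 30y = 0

Characteristic equation: r² + r - 30 = 0
Roots: r = 5, -6 (distinct real)
General solution: y = C₁e^(5x) + C₂e^(-6x)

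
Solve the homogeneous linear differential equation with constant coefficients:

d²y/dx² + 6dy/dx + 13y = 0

Characteristic equation: r² + 6r + 13 = 0
Roots: r = -3 ± 2i (complex conjugates)
General solution: y = e^(-3x)(C₁cos(2x) + C₂sin(2x))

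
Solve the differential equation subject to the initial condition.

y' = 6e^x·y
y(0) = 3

General solution: y = Ce^(6e^x)
Applying IC y(0) = 3:
Particular solution: y = 3e^(6(e^x - 1))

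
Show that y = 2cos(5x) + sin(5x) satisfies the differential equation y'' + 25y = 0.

Verification:
y'' = -50cos(5x) - 25sin(5x)
y'' + 25y = 0 ✓

Yes, it is a solution.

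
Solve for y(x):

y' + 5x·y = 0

Using integrating factor method:

General solution: y = Ce^(-5x^2/2)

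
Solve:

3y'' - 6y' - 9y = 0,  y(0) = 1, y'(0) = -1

General solution: y = C₁e^(3x) + C₂e^(-x)
Applying ICs: C₁ = 0, C₂ = 1
Particular solution: y = e^(-x)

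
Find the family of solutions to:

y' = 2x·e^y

Separating variables and integrating:
-e^(-y) = x² + C

General solution: y = -ln(C - x²)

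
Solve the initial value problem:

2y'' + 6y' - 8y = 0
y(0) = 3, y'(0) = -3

General solution: y = C₁e^x + C₂e^(-4x)
Applying ICs: C₁ = 9/5, C₂ = 6/5
Particular solution: y = (9/5)e^x + (6/5)e^(-4x)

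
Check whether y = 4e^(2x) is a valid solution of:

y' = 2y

Verification:
y = 4e^(2x)
y' = 8e^(2x)
2y = 8e^(2x)
y' = 2y ✓

Yes, it is a solution.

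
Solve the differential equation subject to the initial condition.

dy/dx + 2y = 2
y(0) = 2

General solution: y = 1 + Ce^(-2x)
Applying y(0) = 2: C = 2 - 1 = 1
Particular solution: y = 1 + e^(-2x)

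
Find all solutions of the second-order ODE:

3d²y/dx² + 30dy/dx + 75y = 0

Characteristic equation: 3r² + 30r + 75 = 0
Divide by 3: r² + 10r + 25 = 0
Factored: (r + 5)² = 0
Repeated root: r = -5
General solution: y = (C₁ + C₂x)e^(-5x)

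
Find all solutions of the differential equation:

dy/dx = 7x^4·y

Separating variables and integrating:
ln|y| = 7x^5/5 + C

General solution: y = Ce^(7x^5/5)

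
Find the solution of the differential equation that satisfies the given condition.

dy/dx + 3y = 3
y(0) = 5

General solution: y = 1 + Ce^(-3x)
Applying y(0) = 5: C = 5 - 1 = 4
Particular solution: y = 1 + 4e^(-3x)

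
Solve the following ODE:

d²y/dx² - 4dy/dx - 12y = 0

Characteristic equation: r² - 4r - 12 = 0
Roots: r = 6, -2 (distinct real)
General solution: y = C₁e^(6x) + C₂e^(-2x)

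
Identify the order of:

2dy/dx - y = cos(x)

The order is 1 (highest derivative is of order 1).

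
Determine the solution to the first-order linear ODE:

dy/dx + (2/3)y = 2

Using integrating factor method:

General solution: y = 3 + Ce^(-2x/3)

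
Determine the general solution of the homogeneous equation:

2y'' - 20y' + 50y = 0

Characteristic equation: 2r² - 20r + 50 = 0
Divide by 2: r² - 10r + 25 = 0
Factored: (r - 5)² = 0
Repeated root: r = 5
General solution: y = (C₁ + C₂x)e^(5x)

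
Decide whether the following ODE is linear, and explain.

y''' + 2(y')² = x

Nonlinear ((y')² term)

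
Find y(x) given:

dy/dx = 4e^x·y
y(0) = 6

General solution: y = Ce^(4e^x)
Applying IC y(0) = 6:
Particular solution: y = 6e^(4(e^x - 1))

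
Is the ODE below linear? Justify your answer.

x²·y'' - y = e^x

Yes. Linear (y and its derivatives appear to the first power only, no products of y terms)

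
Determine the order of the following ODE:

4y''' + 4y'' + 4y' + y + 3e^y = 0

The order is 3 (highest derivative is of order 3).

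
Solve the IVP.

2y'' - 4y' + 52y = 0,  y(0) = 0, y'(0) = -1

General solution: y = e^x(C₁cos(5x) + C₂sin(5x))
Complex roots r = 1 ± 5i
Applying ICs: C₁ = 0, C₂ = -1/5
Particular solution: y = e^x(-(1/5)sin(5x))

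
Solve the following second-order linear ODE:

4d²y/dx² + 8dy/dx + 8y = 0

Characteristic equation: 4r² + 8r + 8 = 0
Divide by 4: r² + 2r + 2 = 0
Roots: r = -1 ± i (complex conjugates)
General solution: y = e^(-x)(C₁cos(x) + C₂sin(x))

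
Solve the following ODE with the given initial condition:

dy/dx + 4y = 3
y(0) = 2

General solution: y = 3/4 + Ce^(-4x)
Applying y(0) = 2: C = 2 - 3/4 = 5/4
Particular solution: y = 3/4 + (5/4)e^(-4x)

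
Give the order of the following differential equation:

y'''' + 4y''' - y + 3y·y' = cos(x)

The order is 4 (highest derivative is of order 4).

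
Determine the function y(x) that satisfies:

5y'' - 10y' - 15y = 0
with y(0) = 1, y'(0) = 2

General solution: y = C₁e^(3x) + C₂e^(-x)
Applying ICs: C₁ = 3/4, C₂ = 1/4
Particular solution: y = (3/4)e^(3x) + (1/4)e^(-x)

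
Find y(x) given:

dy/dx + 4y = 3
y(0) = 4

General solution: y = 3/4 + Ce^(-4x)
Applying y(0) = 4: C = 4 - 3/4 = 13/4
Particular solution: y = 3/4 + (13/4)e^(-4x)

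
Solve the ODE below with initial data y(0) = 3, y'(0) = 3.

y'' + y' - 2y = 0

General solution: y = C₁e^x + C₂e^(-2x)
Applying ICs: C₁ = 3, C₂ = 0
Particular solution: y = 3e^x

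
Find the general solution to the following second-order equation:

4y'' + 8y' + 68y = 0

Characteristic equation: 4r² + 8r + 68 = 0
Divide by 4: r² + 2r + 17 = 0
Roots: r = -1 ± 4i (complex conjugates)
General solution: y = e^(-x)(C₁cos(4x) + C₂sin(4x))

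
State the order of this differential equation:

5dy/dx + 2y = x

The order is 1 (highest derivative is of order 1).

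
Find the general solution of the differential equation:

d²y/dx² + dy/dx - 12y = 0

Characteristic equation: r² + r - 12 = 0
Roots: r = 3, -4 (distinct real)
General solution: y = C₁e^(3x) + C₂e^(-4x)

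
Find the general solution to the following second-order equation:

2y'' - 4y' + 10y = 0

Characteristic equation: 2r² - 4r + 10 = 0
Divide by 2: r² - 2r + 5 = 0
Roots: r = 1 ± 2i (complex conjugates)
General solution: y = e^x(C₁cos(2x) + C₂sin(2x))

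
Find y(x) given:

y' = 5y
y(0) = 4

General solution: y = Ce^(5x)
Applying IC y(0) = 4:
Particular solution: y = 4e^(5x)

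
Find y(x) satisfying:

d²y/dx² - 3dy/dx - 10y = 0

Characteristic equation: r² - 3r - 10 = 0
Roots: r = 5, -2 (distinct real)
General solution: y = C₁e^(5x) + C₂e^(-2x)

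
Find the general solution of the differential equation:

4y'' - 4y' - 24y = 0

Characteristic equation: 4r² - 4r - 24 = 0
Divide by 4: r² - r - 6 = 0
Roots: r = 3, -2 (distinct real)
General solution: y = C₁e^(3x) + C₂e^(-2x)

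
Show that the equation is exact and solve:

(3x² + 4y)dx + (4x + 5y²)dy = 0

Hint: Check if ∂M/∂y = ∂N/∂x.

Verify exactness: ∂M/∂y = ∂N/∂x ✓
Find F(x,y) such that ∂F/∂x = M, ∂F/∂y = N
Solution: x³ + 4xy + 5y³/3 = C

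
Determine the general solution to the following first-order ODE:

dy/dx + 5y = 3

Using integrating factor method:

General solution: y = 3/5 + Ce^(-5x)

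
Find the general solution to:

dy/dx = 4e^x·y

Separating variables and integrating:
ln|y| = 4e^x + C

General solution: y = Ce^(4e^x)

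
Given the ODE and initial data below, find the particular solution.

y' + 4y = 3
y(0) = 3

General solution: y = 3/4 + Ce^(-4x)
Applying y(0) = 3: C = 3 - 3/4 = 9/4
Particular solution: y = 3/4 + (9/4)e^(-4x)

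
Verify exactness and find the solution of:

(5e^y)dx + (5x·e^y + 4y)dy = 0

Verify exactness: ∂M/∂y = ∂N/∂x ✓
Find F(x,y) such that ∂F/∂x = M, ∂F/∂y = N
Solution: 5x·e^y + 2y² = C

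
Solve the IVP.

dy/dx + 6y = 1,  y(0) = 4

General solution: y = 1/6 + Ce^(-6x)
Applying y(0) = 4: C = 4 - 1/6 = 23/6
Particular solution: y = 1/6 + (23/6)e^(-6x)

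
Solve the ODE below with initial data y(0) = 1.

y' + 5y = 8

General solution: y = 8/5 + Ce^(-5x)
Applying y(0) = 1: C = 1 - 8/5 = -3/5
Particular solution: y = 8/5 - (3/5)e^(-5x)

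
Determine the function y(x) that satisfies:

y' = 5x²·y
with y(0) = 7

General solution: y = Ce^(5x³/3)
Applying IC y(0) = 7:
Particular solution: y = 7e^(5x³/3)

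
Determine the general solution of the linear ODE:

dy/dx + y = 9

Using integrating factor method:

General solution: y = 9 + Ce^(-x)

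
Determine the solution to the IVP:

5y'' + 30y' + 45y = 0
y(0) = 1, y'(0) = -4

General solution: y = (C₁ + C₂x)e^(-3x)
Repeated root r = -3
Applying ICs: C₁ = 1, C₂ = -1
Particular solution: y = (1 - x)e^(-3x)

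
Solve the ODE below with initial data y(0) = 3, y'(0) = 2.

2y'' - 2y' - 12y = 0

General solution: y = C₁e^(3x) + C₂e^(-2x)
Applying ICs: C₁ = 8/5, C₂ = 7/5
Particular solution: y = (8/5)e^(3x) + (7/5)e^(-2x)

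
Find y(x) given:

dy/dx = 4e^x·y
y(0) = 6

General solution: y = Ce^(4e^x)
Applying IC y(0) = 6:
Particular solution: y = 6e^(4(e^x - 1))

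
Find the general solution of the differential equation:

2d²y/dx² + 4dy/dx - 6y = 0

Characteristic equation: 2r² + 4r - 6 = 0
Divide by 2: r² + 2r - 3 = 0
Roots: r = 1, -3 (distinct real)
General solution: y = C₁e^x + C₂e^(-3x)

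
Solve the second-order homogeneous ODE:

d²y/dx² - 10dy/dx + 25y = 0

Characteristic equation: r² - 10r + 25 = 0
Factored: (r - 5)² = 0
Repeated root: r = 5
General solution: y = (C₁ + C₂x)e^(5x)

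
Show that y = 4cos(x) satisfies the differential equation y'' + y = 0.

Verification:
y'' = -4cos(x)
y'' + y = 0 ✓

Yes, it is a solution.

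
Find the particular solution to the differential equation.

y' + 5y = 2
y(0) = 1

General solution: y = 2/5 + Ce^(-5x)
Applying y(0) = 1: C = 1 - 2/5 = 3/5
Particular solution: y = 2/5 + (3/5)e^(-5x)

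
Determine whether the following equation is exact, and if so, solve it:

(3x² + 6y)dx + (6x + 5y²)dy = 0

Verify exactness: ∂M/∂y = ∂N/∂x ✓
Find F(x,y) such that ∂F/∂x = M, ∂F/∂y = N
Solution: x³ + 6xy + 5y³/3 = C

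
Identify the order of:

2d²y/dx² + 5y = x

The order is 2 (highest derivative is of order 2).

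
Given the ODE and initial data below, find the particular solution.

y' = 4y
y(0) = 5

General solution: y = Ce^(4x)
Applying IC y(0) = 5:
Particular solution: y = 5e^(4x)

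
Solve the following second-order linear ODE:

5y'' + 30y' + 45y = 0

Characteristic equation: 5r² + 30r + 45 = 0
Divide by 5: r² + 6r + 9 = 0
Factored: (r + 3)² = 0
Repeated root: r = -3
General solution: y = (C₁ + C₂x)e^(-3x)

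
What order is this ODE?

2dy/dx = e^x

The order is 1 (highest derivative is of order 1).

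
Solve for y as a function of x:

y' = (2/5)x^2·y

Separating variables and integrating:
ln|y| = 2x^3/15 + C

General solution: y = Ce^(2x^3/15)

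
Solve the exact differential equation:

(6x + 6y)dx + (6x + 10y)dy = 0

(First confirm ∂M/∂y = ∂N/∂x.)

Verify exactness: ∂M/∂y = ∂N/∂x ✓
Find F(x,y) such that ∂F/∂x = M, ∂F/∂y = N
Solution: 3x² + 6xy + 5y² = C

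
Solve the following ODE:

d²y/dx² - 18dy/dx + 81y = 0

Characteristic equation: r² - 18r + 81 = 0
Factored: (r - 9)² = 0
Repeated root: r = 9
General solution: y = (C₁ + C₂x)e^(9x)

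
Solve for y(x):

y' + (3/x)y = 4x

Using integrating factor method:

General solution: y = (4/5)x^2 + Cx^(-3)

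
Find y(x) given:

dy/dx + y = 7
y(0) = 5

General solution: y = 7 + Ce^(-x)
Applying y(0) = 5: C = 5 - 7 = -2
Particular solution: y = 7 - 2e^(-x)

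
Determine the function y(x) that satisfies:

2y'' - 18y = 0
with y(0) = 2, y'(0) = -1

General solution: y = C₁e^(3x) + C₂e^(-3x)
Applying ICs: C₁ = 5/6, C₂ = 7/6
Particular solution: y = (5/6)e^(3x) + (7/6)e^(-3x)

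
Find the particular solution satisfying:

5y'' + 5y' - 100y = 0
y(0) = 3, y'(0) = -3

General solution: y = C₁e^(4x) + C₂e^(-5x)
Applying ICs: C₁ = 4/3, C₂ = 5/3
Particular solution: y = (4/3)e^(4x) + (5/3)e^(-5x)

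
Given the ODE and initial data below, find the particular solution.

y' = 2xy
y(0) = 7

General solution: y = Ce^(x²)
Applying IC y(0) = 7:
Particular solution: y = 7e^(x²)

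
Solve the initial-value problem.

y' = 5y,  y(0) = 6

General solution: y = Ce^(5x)
Applying IC y(0) = 6:
Particular solution: y = 6e^(5x)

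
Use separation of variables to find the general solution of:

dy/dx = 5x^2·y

Separating variables and integrating:
ln|y| = 5x^3/3 + C

General solution: y = Ce^(5x^3/3)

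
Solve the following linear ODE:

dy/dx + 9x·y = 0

Using integrating factor method:

General solution: y = Ce^(-9x^2/2)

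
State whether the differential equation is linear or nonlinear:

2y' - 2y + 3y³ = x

Nonlinear (y³ term)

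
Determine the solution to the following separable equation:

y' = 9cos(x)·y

Separating variables and integrating:
ln|y| = 9sin(x) + C

General solution: y = Ce^(9sin(x))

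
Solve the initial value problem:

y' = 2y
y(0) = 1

General solution: y = Ce^(2x)
Applying IC y(0) = 1:
Particular solution: y = e^(2x)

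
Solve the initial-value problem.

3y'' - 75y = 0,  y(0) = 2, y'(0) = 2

General solution: y = C₁e^(5x) + C₂e^(-5x)
Applying ICs: C₁ = 6/5, C₂ = 4/5
Particular solution: y = (6/5)e^(5x) + (4/5)e^(-5x)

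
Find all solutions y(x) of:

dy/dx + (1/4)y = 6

Using integrating factor method:

General solution: y = 24 + Ce^(-x/4)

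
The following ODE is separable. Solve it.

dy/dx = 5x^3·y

Separating variables and integrating:
ln|y| = 5x^4/4 + C

General solution: y = Ce^(5x^4/4)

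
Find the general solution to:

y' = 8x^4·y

Separating variables and integrating:
ln|y| = 8x^5/5 + C

General solution: y = Ce^(8x^5/5)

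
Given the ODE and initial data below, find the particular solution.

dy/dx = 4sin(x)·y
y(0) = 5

General solution: y = Ce^(-4cos(x))
Applying IC y(0) = 5:
Particular solution: y = 5e^(4(1-cos(x)))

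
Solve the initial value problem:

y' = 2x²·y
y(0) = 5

General solution: y = Ce^(2x³/3)
Applying IC y(0) = 5:
Particular solution: y = 5e^(2x³/3)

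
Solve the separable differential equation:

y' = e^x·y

Separating variables and integrating:
ln|y| = e^x + C

General solution: y = Ce^(e^x)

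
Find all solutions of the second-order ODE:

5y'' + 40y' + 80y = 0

Characteristic equation: 5r² + 40r + 80 = 0
Divide by 5: r² + 8r + 16 = 0
Factored: (r + 4)² = 0
Repeated root: r = -4
General solution: y = (C₁ + C₂x)e^(-4x)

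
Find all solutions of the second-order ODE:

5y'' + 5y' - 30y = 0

Characteristic equation: 5r² + 5r - 30 = 0
Divide by 5: r² + r - 6 = 0
Roots: r = 2, -3 (distinct real)
General solution: y = C₁e^(2x) + C₂e^(-3x)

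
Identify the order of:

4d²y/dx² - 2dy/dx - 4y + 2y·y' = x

The order is 2 (highest derivative is of order 2).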